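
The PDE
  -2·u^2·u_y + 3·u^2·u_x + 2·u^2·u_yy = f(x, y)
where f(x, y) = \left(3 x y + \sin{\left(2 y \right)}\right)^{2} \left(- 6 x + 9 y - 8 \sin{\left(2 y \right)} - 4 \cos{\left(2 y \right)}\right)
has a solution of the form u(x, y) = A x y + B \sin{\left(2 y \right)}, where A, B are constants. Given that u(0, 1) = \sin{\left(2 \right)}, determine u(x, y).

Answer: u(x, y) = 3 x y + \sin{\left(2 y \right)}

Derivation:
Substitute the ansatz u = A x y + B \sin{\left(2 y \right)} into the left-hand side.
Derivatives of the ansatz:
  u_y = A x + 2 B \cos{\left(2 y \right)}
  u_x = A y
  u_yy = - 4 B \sin{\left(2 y \right)}
Term by term:
  -2·u^2·u_y = - 2 A^{3} x^{3} y^{2} - 4 A^{2} B x^{2} y^{2} \cos{\left(2 y \right)} - 4 A^{2} B x^{2} y \sin{\left(2 y \right)} - 8 A B^{2} x y \sin{\left(2 y \right)} \cos{\left(2 y \right)} - 2 A B^{2} x \sin^{2}{\left(2 y \right)} - 4 B^{3} \sin^{2}{\left(2 y \right)} \cos{\left(2 y \right)}
  3·u^2·u_x = 3 A^{3} x^{2} y^{3} + 6 A^{2} B x y^{2} \sin{\left(2 y \right)} + 3 A B^{2} y \sin^{2}{\left(2 y \right)}
  2·u^2·u_yy = - 8 A^{2} B x^{2} y^{2} \sin{\left(2 y \right)} - 16 A B^{2} x y \sin^{2}{\left(2 y \right)} - 8 B^{3} \sin^{3}{\left(2 y \right)}
So the left-hand side equals
  - 2 A^{3} x^{3} y^{2} + 3 A^{3} x^{2} y^{3} - 8 A^{2} B x^{2} y^{2} \sin{\left(2 y \right)} - 4 A^{2} B x^{2} y^{2} \cos{\left(2 y \right)} - 4 A^{2} B x^{2} y \sin{\left(2 y \right)} + 6 A^{2} B x y^{2} \sin{\left(2 y \right)} - 16 A B^{2} x y \sin^{2}{\left(2 y \right)} - 8 A B^{2} x y \sin{\left(2 y \right)} \cos{\left(2 y \right)} - 2 A B^{2} x \sin^{2}{\left(2 y \right)} + 3 A B^{2} y \sin^{2}{\left(2 y \right)} - 8 B^{3} \sin^{3}{\left(2 y \right)} - 4 B^{3} \sin^{2}{\left(2 y \right)} \cos{\left(2 y \right)}
This must equal f(x, y) identically; expanded, f = - 54 x^{3} y^{2} + 81 x^{2} y^{3} - 72 x^{2} y^{2} \sin{\left(2 y \right)} - 36 x^{2} y^{2} \cos{\left(2 y \right)} - 36 x^{2} y \sin{\left(2 y \right)} + 54 x y^{2} \sin{\left(2 y \right)} - 48 x y \sin^{2}{\left(2 y \right)} - 24 x y \sin{\left(2 y \right)} \cos{\left(2 y \right)} - 6 x \sin^{2}{\left(2 y \right)} + 9 y \sin^{2}{\left(2 y \right)} - 8 \sin^{3}{\left(2 y \right)} - 4 \sin^{2}{\left(2 y \right)} \cos{\left(2 y \right)}.
Matching coefficients of the independent functions:
  [x \sin^{2}{\left(2 y \right)}]:  - 2 A B^{2} = -6
  [x^{2} y^{3}]:  3 A^{3} = 81
  [x^{3} y^{2}]:  - 2 A^{3} = -54
  [y \sin^{2}{\left(2 y \right)}]:  3 A B^{2} = 9
  [\sin^{2}{\left(2 y \right)} \cos{\left(2 y \right)}]:  - 4 B^{3} = -4
  [x y \sin^{2}{\left(2 y \right)}]:  - 16 A B^{2} = -48
  [x y^{2} \sin{\left(2 y \right)}]:  6 A^{2} B = 54
  [x^{2} y \sin{\left(2 y \right)}, x^{2} y^{2} \cos{\left(2 y \right)}]:  - 4 A^{2} B = -36
  [x^{2} y^{2} \sin{\left(2 y \right)}]:  - 8 A^{2} B = -72
  [x y \sin{\left(2 y \right)} \cos{\left(2 y \right)}]:  - 8 A B^{2} = -24
  [\sin^{3}{\left(2 y \right)}]:  - 8 B^{3} = -8
Solving: A = 3, B = 1.
Check against the point condition:
  u(0, 1) = \sin{\left(2 \right)}  ⟹  B \sin{\left(2 \right)} = \sin{\left(2 \right)}  ✓
Hence u(x, y) = 3 x y + \sin{\left(2 y \right)}.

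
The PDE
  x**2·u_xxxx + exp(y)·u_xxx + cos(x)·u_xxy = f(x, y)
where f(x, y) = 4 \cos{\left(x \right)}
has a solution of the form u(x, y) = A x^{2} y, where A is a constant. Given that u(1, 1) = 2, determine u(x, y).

Substitute the ansatz u = A x^{2} y into the left-hand side.
Derivatives of the ansatz:
  u_xxxx = 0
  u_xxx = 0
  u_xxy = 2 A
Term by term:
  x**2·u_xxxx = 0
  exp(y)·u_xxx = 0
  cos(x)·u_xxy = 2 A \cos{\left(x \right)}
So the left-hand side equals
  2 A \cos{\left(x \right)}
This must equal f(x, y) = 4 \cos{\left(x \right)} identically.
Matching coefficients of the independent functions:
  [\cos{\left(x \right)}]:  2 A = 4
Solving: A = 2.
Check against the point condition:
  u(1, 1) = 2  ⟹  A = 2  ✓
Hence u(x, y) = 2 x^{2} y.

Answer: u(x, y) = 2 x^{2} y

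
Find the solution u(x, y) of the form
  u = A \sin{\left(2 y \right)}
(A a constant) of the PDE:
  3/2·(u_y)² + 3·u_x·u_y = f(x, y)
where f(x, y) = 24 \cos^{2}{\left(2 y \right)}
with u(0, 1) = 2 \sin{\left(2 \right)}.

Answer: u(x, y) = 2 \sin{\left(2 y \right)}

Derivation:
Substitute the ansatz u = A \sin{\left(2 y \right)} into the left-hand side.
Derivatives of the ansatz:
  u_y = 2 A \cos{\left(2 y \right)}
  u_x = 0
Term by term:
  3/2·(u_y)² = 6 A^{2} \cos^{2}{\left(2 y \right)}
  3·u_x·u_y = 0
So the left-hand side equals
  6 A^{2} \cos^{2}{\left(2 y \right)}
This must equal f(x, y) = 24 \cos^{2}{\left(2 y \right)} identically.
Matching coefficients of the independent functions:
  [\cos^{2}{\left(2 y \right)}]:  6 A^{2} = 24
These equations allow (A) = (-2) or (2).
Impose the point condition(s):
  u(0, 1) = 2 \sin{\left(2 \right)}  ⟹  A \sin{\left(2 \right)} = 2 \sin{\left(2 \right)}
Only A = 2 satisfies everything.
Hence u(x, y) = 2 \sin{\left(2 y \right)}.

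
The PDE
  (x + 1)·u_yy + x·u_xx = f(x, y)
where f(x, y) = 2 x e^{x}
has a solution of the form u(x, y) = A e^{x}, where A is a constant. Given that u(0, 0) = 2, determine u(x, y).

Substitute the ansatz u = A e^{x} into the left-hand side.
Derivatives of the ansatz:
  u_yy = 0
  u_xx = A e^{x}
Term by term:
  (x + 1)·u_yy = 0
  x·u_xx = A x e^{x}
So the left-hand side equals
  A x e^{x}
This must equal f(x, y) = 2 x e^{x} identically.
Matching coefficients of the independent functions:
  [x e^{x}]:  A = 2
Solving: A = 2.
Check against the point condition:
  u(0, 0) = 2  ⟹  A = 2  ✓
Hence u(x, y) = 2 e^{x}.

Answer: u(x, y) = 2 e^{x}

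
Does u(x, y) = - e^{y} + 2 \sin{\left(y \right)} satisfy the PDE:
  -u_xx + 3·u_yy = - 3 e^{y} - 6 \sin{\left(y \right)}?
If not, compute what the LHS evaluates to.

Evaluate each term of the left-hand side for u = - e^{y} + 2 \sin{\left(y \right)}.
Derivatives:
  u_xx = 0
  u_yy = - e^{y} - 2 \sin{\left(y \right)}
Terms:
  -u_xx = 0
  3·u_yy = - 3 e^{y} - 6 \sin{\left(y \right)}
Sum: LHS = - 3 e^{y} - 6 \sin{\left(y \right)}
This is exactly the given right-hand side, so u is a solution.

Answer: Yes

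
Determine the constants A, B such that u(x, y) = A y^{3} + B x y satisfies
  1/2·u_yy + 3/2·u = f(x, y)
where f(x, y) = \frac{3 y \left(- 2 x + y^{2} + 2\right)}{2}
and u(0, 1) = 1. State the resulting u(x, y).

Answer: u(x, y) = - 2 x y + y^{3}

Derivation:
Substitute the ansatz u = A y^{3} + B x y into the left-hand side.
Derivatives of the ansatz:
  u_yy = 6 A y
Term by term:
  1/2·u_yy = 3 A y
  3/2·u = \frac{3 A y^{3}}{2} + \frac{3 B x y}{2}
So the left-hand side equals
  \frac{3 A y^{3}}{2} + 3 A y + \frac{3 B x y}{2}
This must equal f(x, y) = \frac{3 y \left(- 2 x + y^{2} + 2\right)}{2} identically.
Matching coefficients of the independent functions:
  [y]:  3 A = 3
  [y^{3}]:  \frac{3 A}{2} = \frac{3}{2}
  [x y]:  \frac{3 B}{2} = -3
Solving: A = 1, B = -2.
Check against the point condition:
  u(0, 1) = 1  ⟹  A = 1  ✓
Hence u(x, y) = - 2 x y + y^{3}.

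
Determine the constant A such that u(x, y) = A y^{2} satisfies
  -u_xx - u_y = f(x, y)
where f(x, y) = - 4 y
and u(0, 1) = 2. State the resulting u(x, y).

Substitute the ansatz u = A y^{2} into the left-hand side.
Derivatives of the ansatz:
  u_xx = 0
  u_y = 2 A y
Term by term:
  -u_xx = 0
  -u_y = - 2 A y
So the left-hand side equals
  - 2 A y
This must equal f(x, y) = - 4 y identically.
Matching coefficients of the independent functions:
  [y]:  - 2 A = -4
Solving: A = 2.
Check against the point condition:
  u(0, 1) = 2  ⟹  A = 2  ✓
Hence u(x, y) = 2 y^{2}.

Answer: u(x, y) = 2 y^{2}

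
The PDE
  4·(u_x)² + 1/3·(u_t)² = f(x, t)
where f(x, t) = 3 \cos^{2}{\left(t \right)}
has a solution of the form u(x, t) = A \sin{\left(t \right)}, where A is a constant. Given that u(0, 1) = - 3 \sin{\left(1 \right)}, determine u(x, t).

Answer: u(x, t) = - 3 \sin{\left(t \right)}

Derivation:
Substitute the ansatz u = A \sin{\left(t \right)} into the left-hand side.
Derivatives of the ansatz:
  u_x = 0
  u_t = A \cos{\left(t \right)}
Term by term:
  4·(u_x)² = 0
  1/3·(u_t)² = \frac{A^{2} \cos^{2}{\left(t \right)}}{3}
So the left-hand side equals
  \frac{A^{2} \cos^{2}{\left(t \right)}}{3}
This must equal f(x, t) = 3 \cos^{2}{\left(t \right)} identically.
Matching coefficients of the independent functions:
  [\cos^{2}{\left(t \right)}]:  \frac{A^{2}}{3} = 3
These equations allow (A) = (-3) or (3).
Impose the point condition(s):
  u(0, 1) = - 3 \sin{\left(1 \right)}  ⟹  A \sin{\left(1 \right)} = - 3 \sin{\left(1 \right)}
Only A = -3 satisfies everything.
Hence u(x, t) = - 3 \sin{\left(t \right)}.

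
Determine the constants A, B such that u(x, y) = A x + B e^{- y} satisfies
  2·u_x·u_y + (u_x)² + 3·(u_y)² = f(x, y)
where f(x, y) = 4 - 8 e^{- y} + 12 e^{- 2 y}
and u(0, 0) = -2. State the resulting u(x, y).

Substitute the ansatz u = A x + B e^{- y} into the left-hand side.
Derivatives of the ansatz:
  u_x = A
  u_y = - B e^{- y}
Term by term:
  2·u_x·u_y = - 2 A B e^{- y}
  (u_x)² = A^{2}
  3·(u_y)² = 3 B^{2} e^{- 2 y}
So the left-hand side equals
  A^{2} - 2 A B e^{- y} + 3 B^{2} e^{- 2 y}
This must equal f(x, y) = 4 - 8 e^{- y} + 12 e^{- 2 y} identically.
Matching coefficients of the independent functions:
  [constant term]:  A^{2} = 4
  [e^{- 2 y}]:  3 B^{2} = 12
  [e^{- y}]:  - 2 A B = -8
These equations allow (A, B) = (-2, -2) or (2, 2).
Impose the point condition(s):
  u(0, 0) = -2  ⟹  B = -2
Only A = -2, B = -2 satisfies everything.
Hence u(x, y) = - 2 x - 2 e^{- y}.

Answer: u(x, y) = - 2 x - 2 e^{- y}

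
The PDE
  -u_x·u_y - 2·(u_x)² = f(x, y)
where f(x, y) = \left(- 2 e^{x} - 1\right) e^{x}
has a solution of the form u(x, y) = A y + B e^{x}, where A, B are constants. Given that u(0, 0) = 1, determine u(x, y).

Substitute the ansatz u = A y + B e^{x} into the left-hand side.
Derivatives of the ansatz:
  u_x = B e^{x}
  u_y = A
Term by term:
  -u_x·u_y = - A B e^{x}
  -2·(u_x)² = - 2 B^{2} e^{2 x}
So the left-hand side equals
  - A B e^{x} - 2 B^{2} e^{2 x}
This must equal f(x, y) identically; expanded, f = - 2 e^{2 x} - e^{x}.
Matching coefficients of the independent functions:
  [e^{x}]:  - A B = -1
  [e^{2 x}]:  - 2 B^{2} = -2
These equations allow (A, B) = (-1, -1) or (1, 1).
Impose the point condition(s):
  u(0, 0) = 1  ⟹  B = 1
Only A = 1, B = 1 satisfies everything.
Hence u(x, y) = y + e^{x}.

Answer: u(x, y) = y + e^{x}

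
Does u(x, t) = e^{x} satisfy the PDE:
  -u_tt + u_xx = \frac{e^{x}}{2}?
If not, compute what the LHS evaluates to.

Evaluate each term of the left-hand side for u = e^{x}.
Derivatives:
  u_tt = 0
  u_xx = e^{x}
Terms:
  -u_tt = 0
  u_xx = e^{x}
Sum: LHS = e^{x}
Given right-hand side: \frac{e^{x}}{2}. Difference LHS − RHS = \frac{e^{x}}{2} ≠ 0, so u is not a solution.

Answer: No, the LHS evaluates to e^{x}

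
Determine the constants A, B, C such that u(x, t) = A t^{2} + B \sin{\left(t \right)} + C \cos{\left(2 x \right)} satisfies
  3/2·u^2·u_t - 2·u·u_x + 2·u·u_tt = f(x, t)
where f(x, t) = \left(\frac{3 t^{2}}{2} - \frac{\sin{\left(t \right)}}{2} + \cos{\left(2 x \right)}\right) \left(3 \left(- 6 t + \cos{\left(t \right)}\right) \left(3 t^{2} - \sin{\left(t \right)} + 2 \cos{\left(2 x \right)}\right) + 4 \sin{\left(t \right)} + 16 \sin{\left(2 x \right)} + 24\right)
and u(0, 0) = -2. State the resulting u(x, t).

Answer: u(x, t) = - 3 t^{2} + \sin{\left(t \right)} - 2 \cos{\left(2 x \right)}

Derivation:
Substitute the ansatz u = A t^{2} + B \sin{\left(t \right)} + C \cos{\left(2 x \right)} into the left-hand side.
Derivatives of the ansatz:
  u_t = 2 A t + B \cos{\left(t \right)}
  u_x = - 2 C \sin{\left(2 x \right)}
  u_tt = 2 A - B \sin{\left(t \right)}
Term by term:
  3/2·u^2·u_t = 3 A^{3} t^{5} + \frac{3 A^{2} B t^{4} \cos{\left(t \right)}}{2} + 6 A^{2} B t^{3} \sin{\left(t \right)} + 6 A^{2} C t^{3} \cos{\left(2 x \right)} + 3 A B^{2} t^{2} \sin{\left(t \right)} \cos{\left(t \right)} + 3 A B^{2} t \sin^{2}{\left(t \right)} + 3 A B C t^{2} \cos{\left(t \right)} \cos{\left(2 x \right)} + 6 A B C t \sin{\left(t \right)} \cos{\left(2 x \right)} + 3 A C^{2} t \cos^{2}{\left(2 x \right)} + \frac{3 B^{3} \sin^{2}{\left(t \right)} \cos{\left(t \right)}}{2} + 3 B^{2} C \sin{\left(t \right)} \cos{\left(t \right)} \cos{\left(2 x \right)} + \frac{3 B C^{2} \cos{\left(t \right)} \cos^{2}{\left(2 x \right)}}{2}
  -2·u·u_x = 4 A C t^{2} \sin{\left(2 x \right)} + 4 B C \sin{\left(t \right)} \sin{\left(2 x \right)} + 4 C^{2} \sin{\left(2 x \right)} \cos{\left(2 x \right)}
  2·u·u_tt = 4 A^{2} t^{2} - 2 A B t^{2} \sin{\left(t \right)} + 4 A B \sin{\left(t \right)} + 4 A C \cos{\left(2 x \right)} - 2 B^{2} \sin^{2}{\left(t \right)} - 2 B C \sin{\left(t \right)} \cos{\left(2 x \right)}
So the left-hand side equals
  3 A^{3} t^{5} + \frac{3 A^{2} B t^{4} \cos{\left(t \right)}}{2} + 6 A^{2} B t^{3} \sin{\left(t \right)} + 6 A^{2} C t^{3} \cos{\left(2 x \right)} + 4 A^{2} t^{2} + 3 A B^{2} t^{2} \sin{\left(t \right)} \cos{\left(t \right)} + 3 A B^{2} t \sin^{2}{\left(t \right)} + 3 A B C t^{2} \cos{\left(t \right)} \cos{\left(2 x \right)} + 6 A B C t \sin{\left(t \right)} \cos{\left(2 x \right)} - 2 A B t^{2} \sin{\left(t \right)} + 4 A B \sin{\left(t \right)} + 3 A C^{2} t \cos^{2}{\left(2 x \right)} + 4 A C t^{2} \sin{\left(2 x \right)} + 4 A C \cos{\left(2 x \right)} + \frac{3 B^{3} \sin^{2}{\left(t \right)} \cos{\left(t \right)}}{2} + 3 B^{2} C \sin{\left(t \right)} \cos{\left(t \right)} \cos{\left(2 x \right)} - 2 B^{2} \sin^{2}{\left(t \right)} + \frac{3 B C^{2} \cos{\left(t \right)} \cos^{2}{\left(2 x \right)}}{2} + 4 B C \sin{\left(t \right)} \sin{\left(2 x \right)} - 2 B C \sin{\left(t \right)} \cos{\left(2 x \right)} + 4 C^{2} \sin{\left(2 x \right)} \cos{\left(2 x \right)}
This must equal f(x, t) identically; expanded, f = - 81 t^{5} + \frac{27 t^{4} \cos{\left(t \right)}}{2} + 54 t^{3} \sin{\left(t \right)} - 108 t^{3} \cos{\left(2 x \right)} - 9 t^{2} \sin{\left(t \right)} \cos{\left(t \right)} + 6 t^{2} \sin{\left(t \right)} + 24 t^{2} \sin{\left(2 x \right)} + 18 t^{2} \cos{\left(t \right)} \cos{\left(2 x \right)} + 36 t^{2} - 9 t \sin^{2}{\left(t \right)} + 36 t \sin{\left(t \right)} \cos{\left(2 x \right)} - 36 t \cos^{2}{\left(2 x \right)} + \frac{3 \sin^{2}{\left(t \right)} \cos{\left(t \right)}}{2} - 2 \sin^{2}{\left(t \right)} - 8 \sin{\left(t \right)} \sin{\left(2 x \right)} - 6 \sin{\left(t \right)} \cos{\left(t \right)} \cos{\left(2 x \right)} + 4 \sin{\left(t \right)} \cos{\left(2 x \right)} - 12 \sin{\left(t \right)} + 16 \sin{\left(2 x \right)} \cos{\left(2 x \right)} + 6 \cos{\left(t \right)} \cos^{2}{\left(2 x \right)} + 24 \cos{\left(2 x \right)}.
Matching coefficients of the independent functions:
(each divided by its leading coefficient; functions giving the same equation are listed together)
  [t^{2}]:  A^{2} - 9 = 0
  [t^{5}]:  A^{3} + 27 = 0
  [t \sin^{2}{\left(t \right)}, t^{2} \sin{\left(t \right)} \cos{\left(t \right)}]:  A B^{2} + 3 = 0
  [t \cos^{2}{\left(2 x \right)}]:  A C^{2} + 12 = 0
  [t^{2} \sin{\left(t \right)}, \sin{\left(t \right)}]:  A B + 3 = 0
  [t^{2} \sin{\left(2 x \right)}, \cos{\left(2 x \right)}]:  A C - 6 = 0
  [t^{3} \sin{\left(t \right)}, t^{4} \cos{\left(t \right)}]:  A^{2} B - 9 = 0
  [t^{3} \cos{\left(2 x \right)}]:  A^{2} C + 18 = 0
  [\sin{\left(t \right)} \sin{\left(2 x \right)}, \sin{\left(t \right)} \cos{\left(2 x \right)}]:  B C + 2 = 0
  [\sin^{2}{\left(t \right)} \cos{\left(t \right)}]:  B^{3} - 1 = 0
  [\sin{\left(2 x \right)} \cos{\left(2 x \right)}]:  C^{2} - 4 = 0
  [\cos{\left(t \right)} \cos^{2}{\left(2 x \right)}]:  B C^{2} - 4 = 0
  [t \sin{\left(t \right)} \cos{\left(2 x \right)}, t^{2} \cos{\left(t \right)} \cos{\left(2 x \right)}]:  A B C - 6 = 0
  [\sin{\left(t \right)} \cos{\left(t \right)} \cos{\left(2 x \right)}]:  B^{2} C + 2 = 0
  [\sin^{2}{\left(t \right)}]:  B^{2} - 1 = 0
Solving: A = -3, B = 1, C = -2.
Check against the point condition:
  u(0, 0) = -2  ⟹  C = -2  ✓
Hence u(x, t) = - 3 t^{2} + \sin{\left(t \right)} - 2 \cos{\left(2 x \right)}.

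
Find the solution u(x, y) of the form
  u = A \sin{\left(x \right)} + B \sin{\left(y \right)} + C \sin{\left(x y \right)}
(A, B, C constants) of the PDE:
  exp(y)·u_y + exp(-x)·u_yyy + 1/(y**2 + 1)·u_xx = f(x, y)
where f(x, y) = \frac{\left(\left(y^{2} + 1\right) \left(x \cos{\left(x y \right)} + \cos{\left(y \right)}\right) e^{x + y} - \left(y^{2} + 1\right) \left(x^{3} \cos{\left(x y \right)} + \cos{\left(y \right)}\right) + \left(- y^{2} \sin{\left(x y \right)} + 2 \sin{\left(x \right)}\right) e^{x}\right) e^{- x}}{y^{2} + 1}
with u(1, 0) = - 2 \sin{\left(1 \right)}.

Answer: u(x, y) = - 2 \sin{\left(x \right)} + \sin{\left(y \right)} + \sin{\left(x y \right)}

Derivation:
Substitute the ansatz u = A \sin{\left(x \right)} + B \sin{\left(y \right)} + C \sin{\left(x y \right)} into the left-hand side.
Derivatives of the ansatz:
  u_y = B \cos{\left(y \right)} + C x \cos{\left(x y \right)}
  u_yyy = - B \cos{\left(y \right)} - C x^{3} \cos{\left(x y \right)}
  u_xx = - A \sin{\left(x \right)} - C y^{2} \sin{\left(x y \right)}
Term by term:
  exp(y)·u_y = B e^{y} \cos{\left(y \right)} + C x e^{y} \cos{\left(x y \right)}
  exp(-x)·u_yyy = - B e^{- x} \cos{\left(y \right)} - C x^{3} e^{- x} \cos{\left(x y \right)}
  1/(y**2 + 1)·u_xx = - \frac{A \sin{\left(x \right)}}{y^{2} + 1} - \frac{C y^{2} \sin{\left(x y \right)}}{y^{2} + 1}
So the left-hand side equals
  - \frac{A \sin{\left(x \right)}}{y^{2} + 1} + B e^{y} \cos{\left(y \right)} - B e^{- x} \cos{\left(y \right)} - C x^{3} e^{- x} \cos{\left(x y \right)} + C x e^{y} \cos{\left(x y \right)} - \frac{C y^{2} \sin{\left(x y \right)}}{y^{2} + 1}
This must equal f(x, y) identically; expanded, f = - x^{3} e^{- x} \cos{\left(x y \right)} + x e^{y} \cos{\left(x y \right)} - \frac{y^{2} \sin{\left(x y \right)}}{y^{2} + 1} + e^{y} \cos{\left(y \right)} - e^{- x} \cos{\left(y \right)} + \frac{2 \sin{\left(x \right)}}{y^{2} + 1}.
Matching coefficients of the independent functions:
  [\frac{\sin{\left(x \right)}}{y^{2} + 1}]:  - A = 2
  [e^{- x} \cos{\left(y \right)}]:  - B = -1
  [e^{y} \cos{\left(y \right)}]:  B = 1
  [x e^{y} \cos{\left(x y \right)}]:  C = 1
  [x^{3} e^{- x} \cos{\left(x y \right)}, \frac{y^{2} \sin{\left(x y \right)}}{y^{2} + 1}]:  - C = -1
Solving: A = -2, B = 1, C = 1.
Check against the point condition:
  u(1, 0) = - 2 \sin{\left(1 \right)}  ⟹  A \sin{\left(1 \right)} = - 2 \sin{\left(1 \right)}  ✓
Hence u(x, y) = - 2 \sin{\left(x \right)} + \sin{\left(y \right)} + \sin{\left(x y \right)}.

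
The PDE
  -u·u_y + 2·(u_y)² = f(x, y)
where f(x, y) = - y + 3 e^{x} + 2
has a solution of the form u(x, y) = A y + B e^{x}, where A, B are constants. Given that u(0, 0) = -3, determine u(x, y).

Substitute the ansatz u = A y + B e^{x} into the left-hand side.
Derivatives of the ansatz:
  u_y = A
Term by term:
  -u·u_y = - A^{2} y - A B e^{x}
  2·(u_y)² = 2 A^{2}
So the left-hand side equals
  - A^{2} y + 2 A^{2} - A B e^{x}
This must equal f(x, y) = - y + 3 e^{x} + 2 identically.
Matching coefficients of the independent functions:
  [constant term]:  2 A^{2} = 2
  [y]:  - A^{2} = -1
  [e^{x}]:  - A B = 3
These equations allow (A, B) = (-1, 3) or (1, -3).
Impose the point condition(s):
  u(0, 0) = -3  ⟹  B = -3
Only A = 1, B = -3 satisfies everything.
Hence u(x, y) = y - 3 e^{x}.

Answer: u(x, y) = y - 3 e^{x}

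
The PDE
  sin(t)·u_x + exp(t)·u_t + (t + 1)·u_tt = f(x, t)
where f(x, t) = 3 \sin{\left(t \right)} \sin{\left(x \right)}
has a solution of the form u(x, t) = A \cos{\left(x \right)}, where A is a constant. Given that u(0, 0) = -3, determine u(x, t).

Substitute the ansatz u = A \cos{\left(x \right)} into the left-hand side.
Derivatives of the ansatz:
  u_x = - A \sin{\left(x \right)}
  u_t = 0
  u_tt = 0
Term by term:
  sin(t)·u_x = - A \sin{\left(t \right)} \sin{\left(x \right)}
  exp(t)·u_t = 0
  (t + 1)·u_tt = 0
So the left-hand side equals
  - A \sin{\left(t \right)} \sin{\left(x \right)}
This must equal f(x, t) = 3 \sin{\left(t \right)} \sin{\left(x \right)} identically.
Matching coefficients of the independent functions:
  [\sin{\left(t \right)} \sin{\left(x \right)}]:  - A = 3
Solving: A = -3.
Check against the point condition:
  u(0, 0) = -3  ⟹  A = -3  ✓
Hence u(x, t) = - 3 \cos{\left(x \right)}.

Answer: u(x, t) = - 3 \cos{\left(x \right)}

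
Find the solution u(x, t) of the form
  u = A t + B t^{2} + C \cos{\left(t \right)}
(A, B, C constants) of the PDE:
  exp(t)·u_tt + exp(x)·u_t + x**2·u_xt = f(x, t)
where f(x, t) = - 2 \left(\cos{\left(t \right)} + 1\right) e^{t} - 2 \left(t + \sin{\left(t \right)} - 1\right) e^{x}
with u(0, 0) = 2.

Substitute the ansatz u = A t + B t^{2} + C \cos{\left(t \right)} into the left-hand side.
Derivatives of the ansatz:
  u_tt = 2 B - C \cos{\left(t \right)}
  u_t = A + 2 B t - C \sin{\left(t \right)}
  u_xt = 0
Term by term:
  exp(t)·u_tt = 2 B e^{t} - C e^{t} \cos{\left(t \right)}
  exp(x)·u_t = A e^{x} + 2 B t e^{x} - C e^{x} \sin{\left(t \right)}
  x**2·u_xt = 0
So the left-hand side equals
  A e^{x} + 2 B t e^{x} + 2 B e^{t} - C e^{t} \cos{\left(t \right)} - C e^{x} \sin{\left(t \right)}
This must equal f(x, t) identically; expanded, f = - 2 t e^{x} - 2 e^{t} \cos{\left(t \right)} - 2 e^{t} - 2 e^{x} \sin{\left(t \right)} + 2 e^{x}.
Matching coefficients of the independent functions:
  [t e^{x}, e^{t}]:  2 B = -2
  [e^{t} \cos{\left(t \right)}, e^{x} \sin{\left(t \right)}]:  - C = -2
  [e^{x}]:  A = 2
Solving: A = 2, B = -1, C = 2.
Check against the point condition:
  u(0, 0) = 2  ⟹  C = 2  ✓
Hence u(x, t) = - t^{2} + 2 t + 2 \cos{\left(t \right)}.

Answer: u(x, t) = - t^{2} + 2 t + 2 \cos{\left(t \right)}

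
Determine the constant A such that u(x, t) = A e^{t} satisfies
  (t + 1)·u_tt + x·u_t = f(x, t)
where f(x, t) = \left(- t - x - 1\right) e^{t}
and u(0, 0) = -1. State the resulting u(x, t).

Substitute the ansatz u = A e^{t} into the left-hand side.
Derivatives of the ansatz:
  u_tt = A e^{t}
  u_t = A e^{t}
Term by term:
  (t + 1)·u_tt = A t e^{t} + A e^{t}
  x·u_t = A x e^{t}
So the left-hand side equals
  A t e^{t} + A x e^{t} + A e^{t}
This must equal f(x, t) identically; expanded, f = - t e^{t} - x e^{t} - e^{t}.
Matching coefficients of the independent functions:
  [t e^{t}, x e^{t}, e^{t}]:  A = -1
Solving: A = -1.
Check against the point condition:
  u(0, 0) = -1  ⟹  A = -1  ✓
Hence u(x, t) = - e^{t}.

Answer: u(x, t) = - e^{t}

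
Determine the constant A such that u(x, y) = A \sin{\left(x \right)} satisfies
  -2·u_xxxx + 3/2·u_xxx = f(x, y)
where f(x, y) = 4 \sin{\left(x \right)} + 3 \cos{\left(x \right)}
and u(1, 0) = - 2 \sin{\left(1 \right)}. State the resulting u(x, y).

Substitute the ansatz u = A \sin{\left(x \right)} into the left-hand side.
Derivatives of the ansatz:
  u_xxxx = A \sin{\left(x \right)}
  u_xxx = - A \cos{\left(x \right)}
Term by term:
  -2·u_xxxx = - 2 A \sin{\left(x \right)}
  3/2·u_xxx = - \frac{3 A \cos{\left(x \right)}}{2}
So the left-hand side equals
  - 2 A \sin{\left(x \right)} - \frac{3 A \cos{\left(x \right)}}{2}
This must equal f(x, y) = 4 \sin{\left(x \right)} + 3 \cos{\left(x \right)} identically.
Matching coefficients of the independent functions:
  [\sin{\left(x \right)}]:  - 2 A = 4
  [\cos{\left(x \right)}]:  - \frac{3 A}{2} = 3
Solving: A = -2.
Check against the point condition:
  u(1, 0) = - 2 \sin{\left(1 \right)}  ⟹  A \sin{\left(1 \right)} = - 2 \sin{\left(1 \right)}  ✓
Hence u(x, y) = - 2 \sin{\left(x \right)}.

Answer: u(x, y) = - 2 \sin{\left(x \right)}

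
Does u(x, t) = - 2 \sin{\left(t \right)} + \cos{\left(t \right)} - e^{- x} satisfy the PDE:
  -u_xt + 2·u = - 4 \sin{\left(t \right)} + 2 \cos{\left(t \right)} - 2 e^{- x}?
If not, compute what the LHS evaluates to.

Answer: Yes

Derivation:
Evaluate each term of the left-hand side for u = - 2 \sin{\left(t \right)} + \cos{\left(t \right)} - e^{- x}.
Derivatives:
  u_xt = 0
Terms:
  -u_xt = 0
  2·u = - 4 \sin{\left(t \right)} + 2 \cos{\left(t \right)} - 2 e^{- x}
Sum: LHS = - 4 \sin{\left(t \right)} + 2 \cos{\left(t \right)} - 2 e^{- x}
This is exactly the given right-hand side, so u is a solution.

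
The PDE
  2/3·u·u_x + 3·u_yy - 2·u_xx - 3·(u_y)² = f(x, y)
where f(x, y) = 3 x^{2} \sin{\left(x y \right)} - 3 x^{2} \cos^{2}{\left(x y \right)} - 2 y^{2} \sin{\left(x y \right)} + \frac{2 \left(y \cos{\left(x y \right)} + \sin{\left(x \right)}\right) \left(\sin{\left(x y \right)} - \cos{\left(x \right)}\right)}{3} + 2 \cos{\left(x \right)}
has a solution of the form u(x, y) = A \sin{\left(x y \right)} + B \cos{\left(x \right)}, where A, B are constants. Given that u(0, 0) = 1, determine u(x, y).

Answer: u(x, y) = - \sin{\left(x y \right)} + \cos{\left(x \right)}

Derivation:
Substitute the ansatz u = A \sin{\left(x y \right)} + B \cos{\left(x \right)} into the left-hand side.
Derivatives of the ansatz:
  u_x = A y \cos{\left(x y \right)} - B \sin{\left(x \right)}
  u_yy = - A x^{2} \sin{\left(x y \right)}
  u_xx = - A y^{2} \sin{\left(x y \right)} - B \cos{\left(x \right)}
  u_y = A x \cos{\left(x y \right)}
Term by term:
  2/3·u·u_x = \frac{2 A^{2} y \sin{\left(x y \right)} \cos{\left(x y \right)}}{3} + \frac{2 A B y \cos{\left(x \right)} \cos{\left(x y \right)}}{3} - \frac{2 A B \sin{\left(x \right)} \sin{\left(x y \right)}}{3} - \frac{2 B^{2} \sin{\left(x \right)} \cos{\left(x \right)}}{3}
  3·u_yy = - 3 A x^{2} \sin{\left(x y \right)}
  -2·u_xx = 2 A y^{2} \sin{\left(x y \right)} + 2 B \cos{\left(x \right)}
  -3·(u_y)² = - 3 A^{2} x^{2} \cos^{2}{\left(x y \right)}
So the left-hand side equals
  - 3 A^{2} x^{2} \cos^{2}{\left(x y \right)} + \frac{2 A^{2} y \sin{\left(x y \right)} \cos{\left(x y \right)}}{3} + \frac{2 A B y \cos{\left(x \right)} \cos{\left(x y \right)}}{3} - \frac{2 A B \sin{\left(x \right)} \sin{\left(x y \right)}}{3} - 3 A x^{2} \sin{\left(x y \right)} + 2 A y^{2} \sin{\left(x y \right)} - \frac{2 B^{2} \sin{\left(x \right)} \cos{\left(x \right)}}{3} + 2 B \cos{\left(x \right)}
This must equal f(x, y) identically; expanded, f = 3 x^{2} \sin{\left(x y \right)} - 3 x^{2} \cos^{2}{\left(x y \right)} - 2 y^{2} \sin{\left(x y \right)} + \frac{2 y \sin{\left(x y \right)} \cos{\left(x y \right)}}{3} - \frac{2 y \cos{\left(x \right)} \cos{\left(x y \right)}}{3} + \frac{2 \sin{\left(x \right)} \sin{\left(x y \right)}}{3} - \frac{2 \sin{\left(x \right)} \cos{\left(x \right)}}{3} + 2 \cos{\left(x \right)}.
Matching coefficients of the independent functions:
  [x^{2} \sin{\left(x y \right)}]:  - 3 A = 3
  [x^{2} \cos^{2}{\left(x y \right)}]:  - 3 A^{2} = -3
  [y^{2} \sin{\left(x y \right)}]:  2 A = -2
  [\sin{\left(x \right)} \sin{\left(x y \right)}]:  - \frac{2 A B}{3} = \frac{2}{3}
  [\sin{\left(x \right)} \cos{\left(x \right)}]:  - \frac{2 B^{2}}{3} = - \frac{2}{3}
  [y \sin{\left(x y \right)} \cos{\left(x y \right)}]:  \frac{2 A^{2}}{3} = \frac{2}{3}
  [y \cos{\left(x \right)} \cos{\left(x y \right)}]:  \frac{2 A B}{3} = - \frac{2}{3}
  [\cos{\left(x \right)}]:  2 B = 2
Solving: A = -1, B = 1.
Check against the point condition:
  u(0, 0) = 1  ⟹  B = 1  ✓
Hence u(x, y) = - \sin{\left(x y \right)} + \cos{\left(x \right)}.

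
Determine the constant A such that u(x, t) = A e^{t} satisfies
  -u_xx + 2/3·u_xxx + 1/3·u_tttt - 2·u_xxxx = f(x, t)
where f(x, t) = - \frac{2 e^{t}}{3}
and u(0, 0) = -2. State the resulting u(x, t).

Answer: u(x, t) = - 2 e^{t}

Derivation:
Substitute the ansatz u = A e^{t} into the left-hand side.
Derivatives of the ansatz:
  u_xx = 0
  u_xxx = 0
  u_tttt = A e^{t}
  u_xxxx = 0
Term by term:
  -u_xx = 0
  2/3·u_xxx = 0
  1/3·u_tttt = \frac{A e^{t}}{3}
  -2·u_xxxx = 0
So the left-hand side equals
  \frac{A e^{t}}{3}
This must equal f(x, t) = - \frac{2 e^{t}}{3} identically.
Matching coefficients of the independent functions:
  [e^{t}]:  \frac{A}{3} = - \frac{2}{3}
Solving: A = -2.
Check against the point condition:
  u(0, 0) = -2  ⟹  A = -2  ✓
Hence u(x, t) = - 2 e^{t}.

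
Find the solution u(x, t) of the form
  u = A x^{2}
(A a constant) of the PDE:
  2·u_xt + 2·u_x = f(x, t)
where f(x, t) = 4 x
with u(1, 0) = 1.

Substitute the ansatz u = A x^{2} into the left-hand side.
Derivatives of the ansatz:
  u_xt = 0
  u_x = 2 A x
Term by term:
  2·u_xt = 0
  2·u_x = 4 A x
So the left-hand side equals
  4 A x
This must equal f(x, t) = 4 x identically.
Matching coefficients of the independent functions:
  [x]:  4 A = 4
Solving: A = 1.
Check against the point condition:
  u(1, 0) = 1  ⟹  A = 1  ✓
Hence u(x, t) = x^{2}.

Answer: u(x, t) = x^{2}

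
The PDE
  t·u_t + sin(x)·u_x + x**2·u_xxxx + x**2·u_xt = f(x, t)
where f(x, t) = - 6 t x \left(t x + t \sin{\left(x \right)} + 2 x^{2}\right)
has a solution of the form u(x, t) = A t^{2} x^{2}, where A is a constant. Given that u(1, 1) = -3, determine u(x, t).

Substitute the ansatz u = A t^{2} x^{2} into the left-hand side.
Derivatives of the ansatz:
  u_t = 2 A t x^{2}
  u_x = 2 A t^{2} x
  u_xxxx = 0
  u_xt = 4 A t x
Term by term:
  t·u_t = 2 A t^{2} x^{2}
  sin(x)·u_x = 2 A t^{2} x \sin{\left(x \right)}
  x**2·u_xxxx = 0
  x**2·u_xt = 4 A t x^{3}
So the left-hand side equals
  2 A t^{2} x^{2} + 2 A t^{2} x \sin{\left(x \right)} + 4 A t x^{3}
This must equal f(x, t) identically; expanded, f = - 6 t^{2} x^{2} - 6 t^{2} x \sin{\left(x \right)} - 12 t x^{3}.
Matching coefficients of the independent functions:
  [t x^{3}]:  4 A = -12
  [t^{2} x^{2}, t^{2} x \sin{\left(x \right)}]:  2 A = -6
Solving: A = -3.
Check against the point condition:
  u(1, 1) = -3  ⟹  A = -3  ✓
Hence u(x, t) = - 3 t^{2} x^{2}.

Answer: u(x, t) = - 3 t^{2} x^{2}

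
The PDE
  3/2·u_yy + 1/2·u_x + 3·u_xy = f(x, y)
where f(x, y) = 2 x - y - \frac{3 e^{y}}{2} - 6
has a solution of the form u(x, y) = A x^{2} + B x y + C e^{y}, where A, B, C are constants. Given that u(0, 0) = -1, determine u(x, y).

Substitute the ansatz u = A x^{2} + B x y + C e^{y} into the left-hand side.
Derivatives of the ansatz:
  u_yy = C e^{y}
  u_x = 2 A x + B y
  u_xy = B
Term by term:
  3/2·u_yy = \frac{3 C e^{y}}{2}
  1/2·u_x = A x + \frac{B y}{2}
  3·u_xy = 3 B
So the left-hand side equals
  A x + \frac{B y}{2} + 3 B + \frac{3 C e^{y}}{2}
This must equal f(x, y) = 2 x - y - \frac{3 e^{y}}{2} - 6 identically.
Matching coefficients of the independent functions:
  [constant term]:  3 B = -6
  [x]:  A = 2
  [y]:  \frac{B}{2} = -1
  [e^{y}]:  \frac{3 C}{2} = - \frac{3}{2}
Solving: A = 2, B = -2, C = -1.
Check against the point condition:
  u(0, 0) = -1  ⟹  C = -1  ✓
Hence u(x, y) = 2 x^{2} - 2 x y - e^{y}.

Answer: u(x, y) = 2 x^{2} - 2 x y - e^{y}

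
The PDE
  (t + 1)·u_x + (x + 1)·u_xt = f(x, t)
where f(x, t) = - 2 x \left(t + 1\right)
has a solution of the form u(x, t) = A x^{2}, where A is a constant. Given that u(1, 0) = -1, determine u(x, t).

Answer: u(x, t) = - x^{2}

Derivation:
Substitute the ansatz u = A x^{2} into the left-hand side.
Derivatives of the ansatz:
  u_x = 2 A x
  u_xt = 0
Term by term:
  (t + 1)·u_x = 2 A t x + 2 A x
  (x + 1)·u_xt = 0
So the left-hand side equals
  2 A t x + 2 A x
This must equal f(x, t) = - 2 x \left(t + 1\right) identically.
Matching coefficients of the independent functions:
  [x, t x]:  2 A = -2
Solving: A = -1.
Check against the point condition:
  u(1, 0) = -1  ⟹  A = -1  ✓
Hence u(x, t) = - x^{2}.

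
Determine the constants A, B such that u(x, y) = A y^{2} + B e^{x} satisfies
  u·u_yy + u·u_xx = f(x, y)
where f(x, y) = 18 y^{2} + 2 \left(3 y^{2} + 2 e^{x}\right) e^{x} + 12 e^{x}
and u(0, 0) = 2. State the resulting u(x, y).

Substitute the ansatz u = A y^{2} + B e^{x} into the left-hand side.
Derivatives of the ansatz:
  u_yy = 2 A
  u_xx = B e^{x}
Term by term:
  u·u_yy = 2 A^{2} y^{2} + 2 A B e^{x}
  u·u_xx = A B y^{2} e^{x} + B^{2} e^{2 x}
So the left-hand side equals
  2 A^{2} y^{2} + A B y^{2} e^{x} + 2 A B e^{x} + B^{2} e^{2 x}
This must equal f(x, y) identically; expanded, f = 6 y^{2} e^{x} + 18 y^{2} + 4 e^{2 x} + 12 e^{x}.
Matching coefficients of the independent functions:
  [y^{2}]:  2 A^{2} = 18
  [y^{2} e^{x}]:  A B = 6
  [e^{x}]:  2 A B = 12
  [e^{2 x}]:  B^{2} = 4
These equations allow (A, B) = (-3, -2) or (3, 2).
Impose the point condition(s):
  u(0, 0) = 2  ⟹  B = 2
Only A = 3, B = 2 satisfies everything.
Hence u(x, y) = 3 y^{2} + 2 e^{x}.

Answer: u(x, y) = 3 y^{2} + 2 e^{x}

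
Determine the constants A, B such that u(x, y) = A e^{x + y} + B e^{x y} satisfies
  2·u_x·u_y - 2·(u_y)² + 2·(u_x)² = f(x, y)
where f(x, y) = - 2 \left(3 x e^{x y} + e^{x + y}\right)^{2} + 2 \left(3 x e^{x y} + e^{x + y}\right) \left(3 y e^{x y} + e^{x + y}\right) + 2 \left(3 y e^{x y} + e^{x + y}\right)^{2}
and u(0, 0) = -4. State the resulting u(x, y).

Answer: u(x, y) = - 3 e^{x y} - e^{x + y}

Derivation:
Substitute the ansatz u = A e^{x + y} + B e^{x y} into the left-hand side.
Derivatives of the ansatz:
  u_x = A e^{x} e^{y} + B y e^{x y}
  u_y = A e^{x} e^{y} + B x e^{x y}
Term by term:
  2·u_x·u_y = 2 A^{2} e^{2 x} e^{2 y} + 2 A B x e^{x} e^{y} e^{x y} + 2 A B y e^{x} e^{y} e^{x y} + 2 B^{2} x y e^{2 x y}
  -2·(u_y)² = - 2 A^{2} e^{2 x} e^{2 y} - 4 A B x e^{x} e^{y} e^{x y} - 2 B^{2} x^{2} e^{2 x y}
  2·(u_x)² = 2 A^{2} e^{2 x} e^{2 y} + 4 A B y e^{x} e^{y} e^{x y} + 2 B^{2} y^{2} e^{2 x y}
So the left-hand side equals
  2 A^{2} e^{2 x} e^{2 y} - 2 A B x e^{x} e^{y} e^{x y} + 6 A B y e^{x} e^{y} e^{x y} - 2 B^{2} x^{2} e^{2 x y} + 2 B^{2} x y e^{2 x y} + 2 B^{2} y^{2} e^{2 x y}
This must equal f(x, y) identically; expanded, f = - 18 x^{2} e^{2 x y} + 18 x y e^{2 x y} - 6 x e^{x} e^{y} e^{x y} + 18 y^{2} e^{2 x y} + 18 y e^{x} e^{y} e^{x y} + 2 e^{2 x} e^{2 y}.
Matching coefficients of the independent functions:
  [x^{2} e^{2 x y}]:  - 2 B^{2} = -18
  [y^{2} e^{2 x y}, x y e^{2 x y}]:  2 B^{2} = 18
  [e^{2 x} e^{2 y}]:  2 A^{2} = 2
  [x e^{x} e^{y} e^{x y}]:  - 2 A B = -6
  [y e^{x} e^{y} e^{x y}]:  6 A B = 18
These equations allow (A, B) = (-1, -3) or (1, 3).
Impose the point condition(s):
  u(0, 0) = -4  ⟹  A + B = -4
Only A = -1, B = -3 satisfies everything.
Hence u(x, y) = - 3 e^{x y} - e^{x + y}.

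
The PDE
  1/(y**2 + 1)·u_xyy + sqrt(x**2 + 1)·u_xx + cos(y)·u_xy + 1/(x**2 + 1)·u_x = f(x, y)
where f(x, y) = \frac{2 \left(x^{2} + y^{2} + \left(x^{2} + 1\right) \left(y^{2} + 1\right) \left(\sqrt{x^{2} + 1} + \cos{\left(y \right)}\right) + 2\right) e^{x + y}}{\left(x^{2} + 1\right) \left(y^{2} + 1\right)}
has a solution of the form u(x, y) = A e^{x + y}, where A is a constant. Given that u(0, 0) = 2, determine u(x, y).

Answer: u(x, y) = 2 e^{x + y}

Derivation:
Substitute the ansatz u = A e^{x + y} into the left-hand side.
Derivatives of the ansatz:
  u_xyy = A e^{x} e^{y}
  u_xx = A e^{x} e^{y}
  u_xy = A e^{x} e^{y}
  u_x = A e^{x} e^{y}
Term by term:
  1/(y**2 + 1)·u_xyy = \frac{A e^{x} e^{y}}{y^{2} + 1}
  sqrt(x**2 + 1)·u_xx = A \sqrt{x^{2} + 1} e^{x} e^{y}
  cos(y)·u_xy = A e^{x} e^{y} \cos{\left(y \right)}
  1/(x**2 + 1)·u_x = \frac{A e^{x} e^{y}}{x^{2} + 1}
So the left-hand side equals
  A \sqrt{x^{2} + 1} e^{x} e^{y} + A e^{x} e^{y} \cos{\left(y \right)} + \frac{A e^{x} e^{y}}{y^{2} + 1} + \frac{A e^{x} e^{y}}{x^{2} + 1}
This must equal f(x, y) identically; expanded, f = 2 \sqrt{x^{2} + 1} e^{x} e^{y} + 2 e^{x} e^{y} \cos{\left(y \right)} + \frac{2 e^{x} e^{y}}{y^{2} + 1} + \frac{2 e^{x} e^{y}}{x^{2} + 1}.
Matching coefficients of the independent functions:
  [\frac{e^{x} e^{y}}{x^{2} + 1}, \sqrt{x^{2} + 1} e^{x} e^{y}, \frac{e^{x} e^{y}}{y^{2} + 1}, e^{x} e^{y} \cos{\left(y \right)}]:  A = 2
Solving: A = 2.
Check against the point condition:
  u(0, 0) = 2  ⟹  A = 2  ✓
Hence u(x, y) = 2 e^{x + y}.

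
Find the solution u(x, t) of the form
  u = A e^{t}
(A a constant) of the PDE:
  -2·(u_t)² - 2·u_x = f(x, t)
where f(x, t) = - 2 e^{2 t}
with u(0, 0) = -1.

Substitute the ansatz u = A e^{t} into the left-hand side.
Derivatives of the ansatz:
  u_t = A e^{t}
  u_x = 0
Term by term:
  -2·(u_t)² = - 2 A^{2} e^{2 t}
  -2·u_x = 0
So the left-hand side equals
  - 2 A^{2} e^{2 t}
This must equal f(x, t) = - 2 e^{2 t} identically.
Matching coefficients of the independent functions:
  [e^{2 t}]:  - 2 A^{2} = -2
These equations allow (A) = (-1) or (1).
Impose the point condition(s):
  u(0, 0) = -1  ⟹  A = -1
Only A = -1 satisfies everything.
Hence u(x, t) = - e^{t}.

Answer: u(x, t) = - e^{t}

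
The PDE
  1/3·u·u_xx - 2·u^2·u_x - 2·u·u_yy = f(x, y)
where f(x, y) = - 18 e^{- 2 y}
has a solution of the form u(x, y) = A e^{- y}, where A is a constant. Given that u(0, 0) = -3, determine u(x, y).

Substitute the ansatz u = A e^{- y} into the left-hand side.
Derivatives of the ansatz:
  u_xx = 0
  u_x = 0
  u_yy = A e^{- y}
Term by term:
  1/3·u·u_xx = 0
  -2·u^2·u_x = 0
  -2·u·u_yy = - 2 A^{2} e^{- 2 y}
So the left-hand side equals
  - 2 A^{2} e^{- 2 y}
This must equal f(x, y) = - 18 e^{- 2 y} identically.
Matching coefficients of the independent functions:
  [e^{- 2 y}]:  - 2 A^{2} = -18
These equations allow (A) = (-3) or (3).
Impose the point condition(s):
  u(0, 0) = -3  ⟹  A = -3
Only A = -3 satisfies everything.
Hence u(x, y) = - 3 e^{- y}.

Answer: u(x, y) = - 3 e^{- y}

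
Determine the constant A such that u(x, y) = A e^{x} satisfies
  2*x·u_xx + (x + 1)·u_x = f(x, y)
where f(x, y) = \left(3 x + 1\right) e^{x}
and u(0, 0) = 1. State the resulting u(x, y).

Answer: u(x, y) = e^{x}

Derivation:
Substitute the ansatz u = A e^{x} into the left-hand side.
Derivatives of the ansatz:
  u_xx = A e^{x}
  u_x = A e^{x}
Term by term:
  2*x·u_xx = 2 A x e^{x}
  (x + 1)·u_x = A x e^{x} + A e^{x}
So the left-hand side equals
  3 A x e^{x} + A e^{x}
This must equal f(x, y) identically; expanded, f = 3 x e^{x} + e^{x}.
Matching coefficients of the independent functions:
  [x e^{x}]:  3 A = 3
  [e^{x}]:  A = 1
Solving: A = 1.
Check against the point condition:
  u(0, 0) = 1  ⟹  A = 1  ✓
Hence u(x, y) = e^{x}.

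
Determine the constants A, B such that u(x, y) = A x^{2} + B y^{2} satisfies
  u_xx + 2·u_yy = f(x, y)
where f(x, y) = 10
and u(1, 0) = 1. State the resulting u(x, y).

Answer: u(x, y) = x^{2} + 2 y^{2}

Derivation:
Substitute the ansatz u = A x^{2} + B y^{2} into the left-hand side.
Derivatives of the ansatz:
  u_xx = 2 A
  u_yy = 2 B
Term by term:
  u_xx = 2 A
  2·u_yy = 4 B
So the left-hand side equals
  2 A + 4 B
This must equal f(x, y) = 10 identically.
Matching coefficients of the independent functions:
  [constant term]:  2 A + 4 B = 10
These equations do not fix every constant; impose the point condition(s):
  u(1, 0) = 1  ⟹  A = 1
Solving the combined system: A = 1, B = 2.
Hence u(x, y) = x^{2} + 2 y^{2}.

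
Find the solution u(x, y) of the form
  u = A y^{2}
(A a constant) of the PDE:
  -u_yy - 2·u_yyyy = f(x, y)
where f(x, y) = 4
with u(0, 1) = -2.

Answer: u(x, y) = - 2 y^{2}

Derivation:
Substitute the ansatz u = A y^{2} into the left-hand side.
Derivatives of the ansatz:
  u_yy = 2 A
  u_yyyy = 0
Term by term:
  -u_yy = - 2 A
  -2·u_yyyy = 0
So the left-hand side equals
  - 2 A
This must equal f(x, y) = 4 identically.
Matching coefficients of the independent functions:
  [constant term]:  - 2 A = 4
Solving: A = -2.
Check against the point condition:
  u(0, 1) = -2  ⟹  A = -2  ✓
Hence u(x, y) = - 2 y^{2}.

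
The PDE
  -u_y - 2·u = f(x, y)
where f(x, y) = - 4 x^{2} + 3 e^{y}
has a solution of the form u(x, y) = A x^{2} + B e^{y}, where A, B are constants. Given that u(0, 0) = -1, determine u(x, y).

Substitute the ansatz u = A x^{2} + B e^{y} into the left-hand side.
Derivatives of the ansatz:
  u_y = B e^{y}
Term by term:
  -u_y = - B e^{y}
  -2·u = - 2 A x^{2} - 2 B e^{y}
So the left-hand side equals
  - 2 A x^{2} - 3 B e^{y}
This must equal f(x, y) = - 4 x^{2} + 3 e^{y} identically.
Matching coefficients of the independent functions:
  [x^{2}]:  - 2 A = -4
  [e^{y}]:  - 3 B = 3
Solving: A = 2, B = -1.
Check against the point condition:
  u(0, 0) = -1  ⟹  B = -1  ✓
Hence u(x, y) = 2 x^{2} - e^{y}.

Answer: u(x, y) = 2 x^{2} - e^{y}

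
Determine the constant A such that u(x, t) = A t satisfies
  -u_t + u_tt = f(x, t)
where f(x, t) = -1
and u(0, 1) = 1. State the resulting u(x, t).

Substitute the ansatz u = A t into the left-hand side.
Derivatives of the ansatz:
  u_t = A
  u_tt = 0
Term by term:
  -u_t = - A
  u_tt = 0
So the left-hand side equals
  - A
This must equal f(x, t) = -1 identically.
Matching coefficients of the independent functions:
  [constant term]:  - A = -1
Solving: A = 1.
Check against the point condition:
  u(0, 1) = 1  ⟹  A = 1  ✓
Hence u(x, t) = t.

Answer: u(x, t) = t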